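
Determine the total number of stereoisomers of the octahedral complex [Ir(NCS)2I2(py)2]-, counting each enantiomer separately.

In an octahedral complex each vertex has one trans partner and four cis neighbours.
Working through the distinct placements yields 5 geometric isomers: NCS trans, I trans, py trans; NCS cis, I trans, py cis; NCS cis, I cis, py trans; NCS cis, I cis, py cis (chiral); NCS trans, I cis, py cis.
One of these lacks any improper symmetry element and so occurs as an enantiomeric pair, giving 5 + 1 = 6 stereoisomers in total.

6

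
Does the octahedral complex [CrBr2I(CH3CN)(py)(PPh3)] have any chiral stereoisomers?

yes

In an octahedral complex each vertex has one trans partner and four cis neighbours.
Systematic enumeration (placing each ligand type in turn and discarding arrangements equivalent by rotation or reflection) gives 9 geometric isomers.
Of these, 6 lack any improper symmetry element and so occur as enantiomeric pairs, giving 9 + 6 = 15 stereoisomers in total.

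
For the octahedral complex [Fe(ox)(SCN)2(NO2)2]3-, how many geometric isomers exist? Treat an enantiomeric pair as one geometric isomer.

3

The six octahedral sites form three mutually perpendicular trans pairs.
Each ox is bidentate and must span two cis positions.
The distinct arrangements are (3 in all): SCN cis, NO2 trans; SCN cis, NO2 cis (chiral); SCN trans, NO2 cis.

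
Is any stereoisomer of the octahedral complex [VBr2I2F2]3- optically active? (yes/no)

yes

In an octahedral complex each vertex has one trans partner and four cis neighbours.
Working through the distinct placements yields 5 geometric isomers: Br trans, I trans, F trans; Br trans, I cis, F cis; Br cis, I trans, F cis; Br cis, I cis, F cis (chiral); Br cis, I cis, F trans.
One of these lacks any improper symmetry element and so occurs as an enantiomeric pair, giving 5 + 1 = 6 stereoisomers in total.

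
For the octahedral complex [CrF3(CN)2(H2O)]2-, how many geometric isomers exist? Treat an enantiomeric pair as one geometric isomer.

In an octahedral complex each vertex has one trans partner and four cis neighbours.
The distinct arrangements are (3 in all): F mer, CN trans; F fac, CN cis; F mer, CN cis.

3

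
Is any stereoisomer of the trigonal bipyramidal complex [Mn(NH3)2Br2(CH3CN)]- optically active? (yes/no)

yes

In a trigonal bipyramid the two axial positions differ from the three equatorial ones.
Exhaustive case analysis gives 5 geometric isomers.
One of these lacks any improper symmetry element and so occurs as an enantiomeric pair, giving 5 + 1 = 6 stereoisomers in total.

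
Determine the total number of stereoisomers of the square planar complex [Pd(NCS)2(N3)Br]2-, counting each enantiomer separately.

A square has two trans pairs of vertices; adjacent vertices are cis.
Working through the distinct placements yields 2 geometric isomers: NCS cis; NCS trans.
Each arrangement has an internal mirror plane or centre of symmetry, so none is chiral.

2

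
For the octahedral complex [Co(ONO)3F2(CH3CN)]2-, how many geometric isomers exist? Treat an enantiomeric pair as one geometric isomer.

An octahedron has six vertices in three trans pairs; every non-trans pair is cis.
Systematic placement gives 3 geometric isomers: ONO mer, F cis; ONO mer, F trans; ONO fac, F cis.

3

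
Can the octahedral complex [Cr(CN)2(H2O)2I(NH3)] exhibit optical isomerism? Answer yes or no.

yes

Systematic placement gives 6 geometric isomers: CN trans, H2O trans; CN trans, H2O cis; CN cis, H2O cis (3 arrangements, 2 chiral); CN cis, H2O trans.
Of these, 2 lack any improper symmetry element and so occur as enantiomeric pairs, giving 6 + 2 = 8 stereoisomers in total.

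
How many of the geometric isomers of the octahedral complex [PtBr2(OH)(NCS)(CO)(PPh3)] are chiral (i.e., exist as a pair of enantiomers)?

6

An octahedron has six vertices in three trans pairs; every non-trans pair is cis.
Exhaustive case analysis gives 9 geometric isomers.
Of these, 6 lack any improper symmetry element and so occur as enantiomeric pairs, giving 9 + 6 = 15 stereoisomers in total.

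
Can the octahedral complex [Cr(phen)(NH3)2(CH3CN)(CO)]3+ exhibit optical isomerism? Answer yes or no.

yes

In an octahedral complex each vertex has one trans partner and four cis neighbours.
Each phen is bidentate and must span two cis positions.
Systematic placement gives 4 geometric isomers: NH3 cis (3 arrangements, 2 chiral); NH3 trans.
Of these, 2 lack any improper symmetry element and so occur as enantiomeric pairs, giving 4 + 2 = 6 stereoisomers in total.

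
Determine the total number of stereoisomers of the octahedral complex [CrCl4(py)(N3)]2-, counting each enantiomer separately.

2

In an octahedral complex each vertex has one trans partner and four cis neighbours.
The distinct arrangements are (2 in all): py and N3 mutually trans; py and N3 mutually cis.
Each arrangement has an internal mirror plane or centre of symmetry, so none is chiral.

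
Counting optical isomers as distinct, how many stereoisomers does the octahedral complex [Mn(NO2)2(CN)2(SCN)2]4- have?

The six octahedral sites form three mutually perpendicular trans pairs.
There are 5 geometric isomers: NO2 trans, CN trans, SCN trans; NO2 cis, CN trans, SCN cis; NO2 cis, CN cis, SCN trans; NO2 cis, CN cis, SCN cis (chiral); NO2 trans, CN cis, SCN cis.
One of these lacks any improper symmetry element and so occurs as an enantiomeric pair, giving 5 + 1 = 6 stereoisomers in total.

6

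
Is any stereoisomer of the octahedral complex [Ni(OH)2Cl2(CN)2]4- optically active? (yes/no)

Systematic placement gives 5 geometric isomers: OH trans, Cl trans, CN trans; OH cis, Cl cis, CN trans; OH trans, Cl cis, CN cis; OH cis, Cl cis, CN cis (chiral); OH cis, Cl trans, CN cis.
One of these lacks any improper symmetry element and so occurs as an enantiomeric pair, giving 5 + 1 = 6 stereoisomers in total.

yes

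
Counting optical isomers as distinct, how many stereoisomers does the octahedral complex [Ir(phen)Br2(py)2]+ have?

An octahedron has six vertices in three trans pairs; every non-trans pair is cis.
Each phen is bidentate and must span two cis positions.
There are 3 geometric isomers: Br trans, py cis; Br cis, py trans; Br cis, py cis (chiral).
One of these lacks any improper symmetry element and so occurs as an enantiomeric pair, giving 3 + 1 = 4 stereoisomers in total.

4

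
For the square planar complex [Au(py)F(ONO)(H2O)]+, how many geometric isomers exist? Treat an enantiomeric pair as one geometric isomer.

In a square planar complex each vertex has one trans partner and two cis neighbours.
There are 3 geometric isomers: (F/ONO trans, H2O/py trans); (F/py trans, H2O/ONO trans); (F/H2O trans, ONO/py trans).

3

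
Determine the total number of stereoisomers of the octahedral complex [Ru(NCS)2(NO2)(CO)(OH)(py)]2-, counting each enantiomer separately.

15

In an octahedral complex each vertex has one trans partner and four cis neighbours.
Exhaustive case analysis gives 9 geometric isomers.
Of these, 6 lack any improper symmetry element and so occur as enantiomeric pairs, giving 9 + 6 = 15 stereoisomers in total.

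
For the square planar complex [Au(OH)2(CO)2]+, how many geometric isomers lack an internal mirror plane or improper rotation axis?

0

In a square planar complex each vertex has one trans partner and two cis neighbours.
The distinct arrangements are (2 in all): OH cis; OH trans.
Each arrangement has an internal mirror plane or centre of symmetry, so none is chiral.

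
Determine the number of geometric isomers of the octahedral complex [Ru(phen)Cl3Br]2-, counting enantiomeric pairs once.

2

Each phen is bidentate and must span two cis positions.
Working through the distinct placements yields 2 geometric isomers: Cl fac; Cl mer.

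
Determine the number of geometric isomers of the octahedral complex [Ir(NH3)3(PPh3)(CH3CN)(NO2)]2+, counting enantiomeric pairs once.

4

Systematic placement gives 4 geometric isomers: NH3 mer (3 arrangements); NH3 fac (chiral).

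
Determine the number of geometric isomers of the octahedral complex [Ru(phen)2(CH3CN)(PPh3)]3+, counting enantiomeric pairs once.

2

In an octahedral complex each vertex has one trans partner and four cis neighbours.
Each phen is bidentate and must span two cis positions.
Working through the distinct placements yields 2 geometric isomers: CH3CN and PPh3 mutually trans; CH3CN and PPh3 mutually cis (chiral).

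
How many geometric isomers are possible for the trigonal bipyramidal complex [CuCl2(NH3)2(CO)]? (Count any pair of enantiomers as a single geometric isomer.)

A trigonal bipyramid has two axial and three equatorial sites, which are chemically inequivalent.
Exhaustive case analysis gives 5 geometric isomers.

5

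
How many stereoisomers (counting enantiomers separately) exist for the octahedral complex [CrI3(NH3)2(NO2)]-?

3

In an octahedral complex each vertex has one trans partner and four cis neighbours.
Working through the distinct placements yields 3 geometric isomers: I mer, NH3 cis; I mer, NH3 trans; I fac, NH3 cis.
Each arrangement has an internal mirror plane or centre of symmetry, so none is chiral.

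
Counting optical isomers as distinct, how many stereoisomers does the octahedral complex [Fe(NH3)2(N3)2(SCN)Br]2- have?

8

In an octahedral complex each vertex has one trans partner and four cis neighbours.
The distinct arrangements are (6 in all): NH3 cis, N3 cis (3 arrangements, 2 chiral); NH3 trans, N3 cis; NH3 cis, N3 trans; NH3 trans, N3 trans.
Of these, 2 lack any improper symmetry element and so occur as enantiomeric pairs, giving 6 + 2 = 8 stereoisomers in total.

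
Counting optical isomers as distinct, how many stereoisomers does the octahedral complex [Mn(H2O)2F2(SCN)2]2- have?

6

The six octahedral sites form three mutually perpendicular trans pairs.
The distinct arrangements are (5 in all): H2O trans, F trans, SCN trans; H2O cis, F trans, SCN cis; H2O cis, F cis, SCN trans; H2O cis, F cis, SCN cis (chiral); H2O trans, F cis, SCN cis.
One of these lacks any improper symmetry element and so occurs as an enantiomeric pair, giving 5 + 1 = 6 stereoisomers in total.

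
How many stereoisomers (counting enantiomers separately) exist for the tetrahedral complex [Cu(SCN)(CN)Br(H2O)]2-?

2

Only one geometric arrangement is possible; it has no improper symmetry element, so it exists as a pair of enantiomers (2 stereoisomers).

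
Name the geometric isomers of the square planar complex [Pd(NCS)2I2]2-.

cis and trans

The distinct arrangements are (2 in all): NCS cis; NCS trans.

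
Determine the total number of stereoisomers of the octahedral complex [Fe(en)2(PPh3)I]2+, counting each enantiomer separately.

In an octahedral complex each vertex has one trans partner and four cis neighbours.
Each en is bidentate and must span two cis positions.
The distinct arrangements are (2 in all): PPh3 and I mutually trans; PPh3 and I mutually cis (chiral).
One of these lacks any improper symmetry element and so occurs as an enantiomeric pair, giving 2 + 1 = 3 stereoisomers in total.

3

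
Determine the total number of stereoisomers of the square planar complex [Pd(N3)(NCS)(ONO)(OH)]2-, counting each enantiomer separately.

3

In a square planar complex each vertex has one trans partner and two cis neighbours.
Systematic placement gives 3 geometric isomers: (N3/OH trans, NCS/ONO trans); (N3/ONO trans, NCS/OH trans); (N3/NCS trans, OH/ONO trans).
Each arrangement has an internal mirror plane or centre of symmetry, so none is chiral.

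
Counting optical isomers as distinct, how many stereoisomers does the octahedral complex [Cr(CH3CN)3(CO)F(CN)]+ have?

5

The distinct arrangements are (4 in all): CH3CN mer (3 arrangements); CH3CN fac (chiral).
One of these lacks any improper symmetry element and so occurs as an enantiomeric pair, giving 4 + 1 = 5 stereoisomers in total.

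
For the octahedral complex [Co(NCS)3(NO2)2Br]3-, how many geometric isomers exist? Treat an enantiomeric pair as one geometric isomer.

3

Working through the distinct placements yields 3 geometric isomers: NCS mer, NO2 trans; NCS fac, NO2 cis; NCS mer, NO2 cis.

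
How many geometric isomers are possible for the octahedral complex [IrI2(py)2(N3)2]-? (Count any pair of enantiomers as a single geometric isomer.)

The six octahedral sites form three mutually perpendicular trans pairs.
Systematic placement gives 5 geometric isomers: I trans, py trans, N3 trans; I trans, py cis, N3 cis; I cis, py trans, N3 cis; I cis, py cis, N3 cis (chiral); I cis, py cis, N3 trans.

5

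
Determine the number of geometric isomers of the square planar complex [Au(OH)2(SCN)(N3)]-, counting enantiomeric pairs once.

2

In a square planar complex each vertex has one trans partner and two cis neighbours.
There are 2 geometric isomers: OH cis; OH trans.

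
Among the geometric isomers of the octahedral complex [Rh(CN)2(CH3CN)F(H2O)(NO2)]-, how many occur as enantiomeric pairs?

6

Systematic enumeration (placing each ligand type in turn and discarding arrangements equivalent by rotation or reflection) gives 9 geometric isomers.
Of these, 6 lack any improper symmetry element and so occur as enantiomeric pairs, giving 9 + 6 = 15 stereoisomers in total.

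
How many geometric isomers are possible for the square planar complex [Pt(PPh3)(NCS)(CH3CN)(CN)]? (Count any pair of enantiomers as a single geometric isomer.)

3

A square has two trans pairs of vertices; adjacent vertices are cis.
Working through the distinct placements yields 3 geometric isomers: (CH3CN/NCS trans, CN/PPh3 trans); (CH3CN/PPh3 trans, CN/NCS trans); (CH3CN/CN trans, NCS/PPh3 trans).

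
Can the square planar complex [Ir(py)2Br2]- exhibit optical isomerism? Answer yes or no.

no

In a square planar complex each vertex has one trans partner and two cis neighbours.
There are 2 geometric isomers: py cis; py trans.
Each arrangement has an internal mirror plane or centre of symmetry, so none is chiral.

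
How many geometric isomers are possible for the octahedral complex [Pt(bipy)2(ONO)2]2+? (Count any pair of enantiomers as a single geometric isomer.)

2

An octahedron has six vertices in three trans pairs; every non-trans pair is cis.
Each bipy is bidentate and must span two cis positions.
The distinct arrangements are (2 in all): ONO trans; ONO cis (chiral).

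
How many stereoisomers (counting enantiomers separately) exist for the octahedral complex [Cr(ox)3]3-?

In an octahedral complex each vertex has one trans partner and four cis neighbours.
Each ox is bidentate and must span two cis positions.
Only one geometric arrangement is possible; it has no improper symmetry element, so it exists as a pair of enantiomers (2 stereoisomers).

2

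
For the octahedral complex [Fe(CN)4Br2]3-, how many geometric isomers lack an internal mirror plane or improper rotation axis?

In an octahedral complex each vertex has one trans partner and four cis neighbours.
Working through the distinct placements yields 2 geometric isomers: Br trans; Br cis.
Each arrangement has an internal mirror plane or centre of symmetry, so none is chiral.

0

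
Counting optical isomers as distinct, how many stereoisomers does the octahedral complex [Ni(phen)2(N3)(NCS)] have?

The six octahedral sites form three mutually perpendicular trans pairs.
Each phen is bidentate and must span two cis positions.
The distinct arrangements are (2 in all): N3 and NCS mutually trans; N3 and NCS mutually cis (chiral).
One of these lacks any improper symmetry element and so occurs as an enantiomeric pair, giving 2 + 1 = 3 stereoisomers in total.

3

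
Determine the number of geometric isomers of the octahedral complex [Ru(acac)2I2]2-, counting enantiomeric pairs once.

An octahedron has six vertices in three trans pairs; every non-trans pair is cis.
Each acac is bidentate and must span two cis positions.
Systematic placement gives 2 geometric isomers: I trans; I cis (chiral).

2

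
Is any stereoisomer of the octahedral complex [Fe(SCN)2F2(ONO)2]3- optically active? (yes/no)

yes

An octahedron has six vertices in three trans pairs; every non-trans pair is cis.
Systematic placement gives 5 geometric isomers: SCN trans, F trans, ONO trans; SCN cis, F trans, ONO cis; SCN trans, F cis, ONO cis; SCN cis, F cis, ONO cis (chiral); SCN cis, F cis, ONO trans.
One of these lacks any improper symmetry element and so occurs as an enantiomeric pair, giving 5 + 1 = 6 stereoisomers in total.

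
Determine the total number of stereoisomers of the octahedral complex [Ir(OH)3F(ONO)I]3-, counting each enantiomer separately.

5

An octahedron has six vertices in three trans pairs; every non-trans pair is cis.
There are 4 geometric isomers: OH mer (3 arrangements); OH fac (chiral).
One of these lacks any improper symmetry element and so occurs as an enantiomeric pair, giving 4 + 1 = 5 stereoisomers in total.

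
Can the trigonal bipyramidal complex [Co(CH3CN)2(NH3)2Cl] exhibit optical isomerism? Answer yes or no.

In a trigonal bipyramid the two axial positions differ from the three equatorial ones.
Exhaustive case analysis gives 5 geometric isomers.
One of these lacks any improper symmetry element and so occurs as an enantiomeric pair, giving 5 + 1 = 6 stereoisomers in total.

yes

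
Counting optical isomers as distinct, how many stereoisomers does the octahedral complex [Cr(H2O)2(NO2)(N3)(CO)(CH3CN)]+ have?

15

The six octahedral sites form three mutually perpendicular trans pairs.
Systematic enumeration (placing each ligand type in turn and discarding arrangements equivalent by rotation or reflection) gives 9 geometric isomers.
Of these, 6 lack any improper symmetry element and so occur as enantiomeric pairs, giving 9 + 6 = 15 stereoisomers in total.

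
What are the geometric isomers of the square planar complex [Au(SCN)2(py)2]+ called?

In a square planar complex each vertex has one trans partner and two cis neighbours.
The distinct arrangements are (2 in all): SCN cis; SCN trans.

cis and trans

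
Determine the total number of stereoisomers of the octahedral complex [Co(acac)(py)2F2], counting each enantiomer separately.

Each acac is bidentate and must span two cis positions.
The distinct arrangements are (3 in all): py cis, F trans; py trans, F cis; py cis, F cis (chiral).
One of these lacks any improper symmetry element and so occurs as an enantiomeric pair, giving 3 + 1 = 4 stereoisomers in total.

4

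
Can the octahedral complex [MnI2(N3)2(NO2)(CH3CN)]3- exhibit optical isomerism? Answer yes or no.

yes

The six octahedral sites form three mutually perpendicular trans pairs.
Systematic placement gives 6 geometric isomers: I cis, N3 cis (3 arrangements, 2 chiral); I cis, N3 trans; I trans, N3 cis; I trans, N3 trans.
Of these, 2 lack any improper symmetry element and so occur as enantiomeric pairs, giving 6 + 2 = 8 stereoisomers in total.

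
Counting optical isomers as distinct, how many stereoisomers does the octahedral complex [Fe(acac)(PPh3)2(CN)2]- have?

Each acac is bidentate and must span two cis positions.
The distinct arrangements are (3 in all): PPh3 cis, CN trans; PPh3 cis, CN cis (chiral); PPh3 trans, CN cis.
One of these lacks any improper symmetry element and so occurs as an enantiomeric pair, giving 3 + 1 = 4 stereoisomers in total.

4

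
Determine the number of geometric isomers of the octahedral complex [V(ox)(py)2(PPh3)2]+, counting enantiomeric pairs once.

In an octahedral complex each vertex has one trans partner and four cis neighbours.
Each ox is bidentate and must span two cis positions.
There are 3 geometric isomers: py cis, PPh3 trans; py trans, PPh3 cis; py cis, PPh3 cis (chiral).

3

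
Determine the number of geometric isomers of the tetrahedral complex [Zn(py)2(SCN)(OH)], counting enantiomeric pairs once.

1

In a tetrahedral complex all four positions are equivalent and every pair of ligands is adjacent — there is no cis/trans distinction.
Only one geometric arrangement is possible.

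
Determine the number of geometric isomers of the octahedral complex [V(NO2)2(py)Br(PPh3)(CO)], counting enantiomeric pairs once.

9

Exhaustive case analysis gives 9 geometric isomers.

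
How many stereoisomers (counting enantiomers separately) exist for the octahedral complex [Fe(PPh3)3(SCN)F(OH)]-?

The six octahedral sites form three mutually perpendicular trans pairs.
Working through the distinct placements yields 4 geometric isomers: PPh3 mer (3 arrangements); PPh3 fac (chiral).
One of these lacks any improper symmetry element and so occurs as an enantiomeric pair, giving 4 + 1 = 5 stereoisomers in total.

5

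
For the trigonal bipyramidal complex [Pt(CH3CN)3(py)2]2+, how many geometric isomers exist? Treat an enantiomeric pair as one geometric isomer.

The distinct arrangements are (3 in all): py both equatorial; py one axial, one equatorial; py both axial.

3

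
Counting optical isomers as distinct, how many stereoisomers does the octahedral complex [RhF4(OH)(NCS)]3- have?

An octahedron has six vertices in three trans pairs; every non-trans pair is cis.
Systematic placement gives 2 geometric isomers: OH and NCS mutually trans; OH and NCS mutually cis.
Each arrangement has an internal mirror plane or centre of symmetry, so none is chiral.

2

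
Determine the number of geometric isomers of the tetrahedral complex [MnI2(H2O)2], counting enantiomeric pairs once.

1

Only one geometric arrangement is possible.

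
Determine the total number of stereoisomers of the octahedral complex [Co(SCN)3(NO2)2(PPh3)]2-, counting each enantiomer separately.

3

The distinct arrangements are (3 in all): SCN mer, NO2 trans; SCN mer, NO2 cis; SCN fac, NO2 cis.
Each arrangement has an internal mirror plane or centre of symmetry, so none is chiral.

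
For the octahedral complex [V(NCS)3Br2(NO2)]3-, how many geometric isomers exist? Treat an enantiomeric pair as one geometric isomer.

In an octahedral complex each vertex has one trans partner and four cis neighbours.
Systematic placement gives 3 geometric isomers: NCS mer, Br trans; NCS fac, Br cis; NCS mer, Br cis.

3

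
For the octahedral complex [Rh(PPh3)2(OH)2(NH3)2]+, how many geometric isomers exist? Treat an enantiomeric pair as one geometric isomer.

5

The six octahedral sites form three mutually perpendicular trans pairs.
Working through the distinct placements yields 5 geometric isomers: PPh3 trans, OH trans, NH3 trans; PPh3 cis, OH cis, NH3 trans; PPh3 trans, OH cis, NH3 cis; PPh3 cis, OH cis, NH3 cis (chiral); PPh3 cis, OH trans, NH3 cis.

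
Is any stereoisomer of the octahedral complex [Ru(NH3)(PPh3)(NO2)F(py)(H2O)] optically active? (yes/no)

The six octahedral sites form three mutually perpendicular trans pairs.
Placing the ligands in turn and identifying arrangements related by rotation or reflection leaves 15 distinct geometric isomers.
Of these, 15 lack any improper symmetry element and so occur as enantiomeric pairs, giving 15 + 15 = 30 stereoisomers in total.

yes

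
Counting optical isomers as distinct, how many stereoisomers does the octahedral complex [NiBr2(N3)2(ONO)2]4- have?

6

An octahedron has six vertices in three trans pairs; every non-trans pair is cis.
Systematic placement gives 5 geometric isomers: Br trans, N3 trans, ONO trans; Br trans, N3 cis, ONO cis; Br cis, N3 cis, ONO trans; Br cis, N3 cis, ONO cis (chiral); Br cis, N3 trans, ONO cis.
One of these lacks any improper symmetry element and so occurs as an enantiomeric pair, giving 5 + 1 = 6 stereoisomers in total.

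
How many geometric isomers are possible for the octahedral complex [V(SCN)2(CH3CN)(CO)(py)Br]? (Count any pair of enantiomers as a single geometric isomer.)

9

An octahedron has six vertices in three trans pairs; every non-trans pair is cis.
Systematic enumeration (placing each ligand type in turn and discarding arrangements equivalent by rotation or reflection) gives 9 geometric isomers.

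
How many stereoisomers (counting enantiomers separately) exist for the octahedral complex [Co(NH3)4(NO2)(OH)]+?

The distinct arrangements are (2 in all): NO2 and OH mutually trans; NO2 and OH mutually cis.
Each arrangement has an internal mirror plane or centre of symmetry, so none is chiral.

2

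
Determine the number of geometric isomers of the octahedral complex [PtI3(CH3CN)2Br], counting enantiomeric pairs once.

There are 3 geometric isomers: I mer, CH3CN cis; I mer, CH3CN trans; I fac, CH3CN cis.

3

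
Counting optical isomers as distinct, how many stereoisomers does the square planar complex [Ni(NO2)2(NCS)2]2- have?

2

Systematic placement gives 2 geometric isomers: NO2 cis; NO2 trans.
Each arrangement has an internal mirror plane or centre of symmetry, so none is chiral.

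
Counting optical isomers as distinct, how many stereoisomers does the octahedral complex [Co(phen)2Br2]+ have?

An octahedron has six vertices in three trans pairs; every non-trans pair is cis.
Each phen is bidentate and must span two cis positions.
Systematic placement gives 2 geometric isomers: Br trans; Br cis (chiral).
One of these lacks any improper symmetry element and so occurs as an enantiomeric pair, giving 2 + 1 = 3 stereoisomers in total.

3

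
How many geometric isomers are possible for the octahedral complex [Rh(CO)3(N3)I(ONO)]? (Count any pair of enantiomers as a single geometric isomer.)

Systematic placement gives 4 geometric isomers: CO mer (3 arrangements); CO fac (chiral).

4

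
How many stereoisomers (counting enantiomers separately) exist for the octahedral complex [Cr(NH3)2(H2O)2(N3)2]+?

There are 5 geometric isomers: NH3 trans, H2O trans, N3 trans; NH3 cis, H2O trans, N3 cis; NH3 trans, H2O cis, N3 cis; NH3 cis, H2O cis, N3 cis (chiral); NH3 cis, H2O cis, N3 trans.
One of these lacks any improper symmetry element and so occurs as an enantiomeric pair, giving 5 + 1 = 6 stereoisomers in total.

6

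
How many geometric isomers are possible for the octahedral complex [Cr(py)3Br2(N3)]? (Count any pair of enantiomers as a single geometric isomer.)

3

Working through the distinct placements yields 3 geometric isomers: py mer, Br trans; py mer, Br cis; py fac, Br cis.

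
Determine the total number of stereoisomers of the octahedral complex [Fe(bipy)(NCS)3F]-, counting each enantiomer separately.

2

The six octahedral sites form three mutually perpendicular trans pairs.
Each bipy is bidentate and must span two cis positions.
The distinct arrangements are (2 in all): NCS fac; NCS mer.
Each arrangement has an internal mirror plane or centre of symmetry, so none is chiral.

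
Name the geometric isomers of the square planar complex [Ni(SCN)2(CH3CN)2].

cis and trans

A square has two trans pairs of vertices; adjacent vertices are cis.
The distinct arrangements are (2 in all): SCN cis; SCN trans.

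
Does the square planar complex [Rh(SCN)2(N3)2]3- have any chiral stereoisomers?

no

Systematic placement gives 2 geometric isomers: SCN cis; SCN trans.
Each arrangement has an internal mirror plane or centre of symmetry, so none is chiral.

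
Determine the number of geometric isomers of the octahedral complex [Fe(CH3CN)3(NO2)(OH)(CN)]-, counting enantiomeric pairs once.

4

There are 4 geometric isomers: CH3CN mer (3 arrangements); CH3CN fac (chiral).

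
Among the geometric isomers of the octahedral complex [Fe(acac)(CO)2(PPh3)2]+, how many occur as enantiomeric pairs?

1

In an octahedral complex each vertex has one trans partner and four cis neighbours.
Each acac is bidentate and must span two cis positions.
The distinct arrangements are (3 in all): CO trans, PPh3 cis; CO cis, PPh3 cis (chiral); CO cis, PPh3 trans.
One of these lacks any improper symmetry element and so occurs as an enantiomeric pair, giving 3 + 1 = 4 stereoisomers in total.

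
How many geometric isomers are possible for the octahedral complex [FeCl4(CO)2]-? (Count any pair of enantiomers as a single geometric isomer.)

2

An octahedron has six vertices in three trans pairs; every non-trans pair is cis.
Systematic placement gives 2 geometric isomers: CO trans; CO cis.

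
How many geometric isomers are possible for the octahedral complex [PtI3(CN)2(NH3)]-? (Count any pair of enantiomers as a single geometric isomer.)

There are 3 geometric isomers: I mer, CN trans; I fac, CN cis; I mer, CN cis.

3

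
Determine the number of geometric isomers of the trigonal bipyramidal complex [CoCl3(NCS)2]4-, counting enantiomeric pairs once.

3

A trigonal bipyramid has two axial and three equatorial sites, which are chemically inequivalent.
The distinct arrangements are (3 in all): NCS both equatorial; NCS one axial, one equatorial; NCS both axial.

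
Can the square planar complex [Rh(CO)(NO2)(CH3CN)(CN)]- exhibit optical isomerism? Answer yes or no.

A square has two trans pairs of vertices; adjacent vertices are cis.
There are 3 geometric isomers: (CH3CN/CO trans, CN/NO2 trans); (CH3CN/NO2 trans, CN/CO trans); (CH3CN/CN trans, CO/NO2 trans).
Each arrangement has an internal mirror plane or centre of symmetry, so none is chiral.

no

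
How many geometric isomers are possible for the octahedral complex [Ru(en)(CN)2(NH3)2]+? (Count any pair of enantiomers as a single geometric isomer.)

3

The six octahedral sites form three mutually perpendicular trans pairs.
Each en is bidentate and must span two cis positions.
Systematic placement gives 3 geometric isomers: CN trans, NH3 cis; CN cis, NH3 cis (chiral); CN cis, NH3 trans.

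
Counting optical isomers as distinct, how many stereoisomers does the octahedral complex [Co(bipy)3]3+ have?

2

An octahedron has six vertices in three trans pairs; every non-trans pair is cis.
Each bipy is bidentate and must span two cis positions.
Only one geometric arrangement is possible; it has no improper symmetry element, so it exists as a pair of enantiomers (2 stereoisomers).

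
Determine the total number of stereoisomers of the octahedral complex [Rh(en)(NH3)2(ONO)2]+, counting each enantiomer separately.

Each en is bidentate and must span two cis positions.
There are 3 geometric isomers: NH3 trans, ONO cis; NH3 cis, ONO cis (chiral); NH3 cis, ONO trans.
One of these lacks any improper symmetry element and so occurs as an enantiomeric pair, giving 3 + 1 = 4 stereoisomers in total.

4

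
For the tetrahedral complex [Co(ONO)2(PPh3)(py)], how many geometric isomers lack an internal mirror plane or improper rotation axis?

0

Only one geometric arrangement is possible.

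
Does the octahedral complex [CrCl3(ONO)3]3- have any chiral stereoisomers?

no

The six octahedral sites form three mutually perpendicular trans pairs.
There are 2 geometric isomers: Cl mer; Cl fac.
Each arrangement has an internal mirror plane or centre of symmetry, so none is chiral.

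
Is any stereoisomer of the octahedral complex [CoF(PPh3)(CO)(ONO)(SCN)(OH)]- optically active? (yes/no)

Placing the ligands in turn and identifying arrangements related by rotation or reflection leaves 15 distinct geometric isomers.
Of these, 15 lack any improper symmetry element and so occur as enantiomeric pairs, giving 15 + 15 = 30 stereoisomers in total.

yes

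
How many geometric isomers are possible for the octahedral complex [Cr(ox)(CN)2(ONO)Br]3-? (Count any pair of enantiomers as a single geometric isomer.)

In an octahedral complex each vertex has one trans partner and four cis neighbours.
Each ox is bidentate and must span two cis positions.
Working through the distinct placements yields 4 geometric isomers: CN cis (3 arrangements, 2 chiral); CN trans.

4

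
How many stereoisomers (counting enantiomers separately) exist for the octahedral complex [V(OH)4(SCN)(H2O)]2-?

2

The six octahedral sites form three mutually perpendicular trans pairs.
Working through the distinct placements yields 2 geometric isomers: SCN and H2O mutually cis; SCN and H2O mutually trans.
Each arrangement has an internal mirror plane or centre of symmetry, so none is chiral.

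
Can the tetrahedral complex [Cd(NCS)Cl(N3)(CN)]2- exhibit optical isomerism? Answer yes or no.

All four vertices of a tetrahedron are equivalent and mutually adjacent, so cis/trans isomerism cannot arise.
Only one geometric arrangement is possible; it has no improper symmetry element, so it exists as a pair of enantiomers (2 stereoisomers).

yes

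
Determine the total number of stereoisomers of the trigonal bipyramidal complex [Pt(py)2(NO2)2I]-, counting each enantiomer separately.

In a trigonal bipyramid the two axial positions differ from the three equatorial ones.
Placing the ligands in turn and identifying arrangements related by rotation or reflection leaves 5 distinct geometric isomers.
One of these lacks any improper symmetry element and so occurs as an enantiomeric pair, giving 5 + 1 = 6 stereoisomers in total.

6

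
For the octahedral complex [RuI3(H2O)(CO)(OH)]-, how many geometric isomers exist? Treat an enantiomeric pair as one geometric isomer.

4

The six octahedral sites form three mutually perpendicular trans pairs.
The distinct arrangements are (4 in all): I mer (3 arrangements); I fac (chiral).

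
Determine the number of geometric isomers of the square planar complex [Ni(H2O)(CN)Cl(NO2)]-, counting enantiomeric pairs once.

3

In a square planar complex each vertex has one trans partner and two cis neighbours.
There are 3 geometric isomers: (CN/H2O trans, Cl/NO2 trans); (CN/NO2 trans, Cl/H2O trans); (CN/Cl trans, H2O/NO2 trans).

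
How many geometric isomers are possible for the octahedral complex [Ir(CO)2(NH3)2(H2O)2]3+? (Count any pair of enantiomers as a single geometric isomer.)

5

The six octahedral sites form three mutually perpendicular trans pairs.
Working through the distinct placements yields 5 geometric isomers: CO trans, NH3 trans, H2O trans; CO trans, NH3 cis, H2O cis; CO cis, NH3 trans, H2O cis; CO cis, NH3 cis, H2O cis (chiral); CO cis, NH3 cis, H2O trans.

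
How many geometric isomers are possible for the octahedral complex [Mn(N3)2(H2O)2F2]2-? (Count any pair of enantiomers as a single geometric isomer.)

In an octahedral complex each vertex has one trans partner and four cis neighbours.
The distinct arrangements are (5 in all): N3 trans, H2O trans, F trans; N3 cis, H2O cis, F trans; N3 trans, H2O cis, F cis; N3 cis, H2O cis, F cis (chiral); N3 cis, H2O trans, F cis.

5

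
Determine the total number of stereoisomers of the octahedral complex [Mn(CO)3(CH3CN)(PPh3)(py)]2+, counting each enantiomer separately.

5

The six octahedral sites form three mutually perpendicular trans pairs.
The distinct arrangements are (4 in all): CO mer (3 arrangements); CO fac (chiral).
One of these lacks any improper symmetry element and so occurs as an enantiomeric pair, giving 4 + 1 = 5 stereoisomers in total.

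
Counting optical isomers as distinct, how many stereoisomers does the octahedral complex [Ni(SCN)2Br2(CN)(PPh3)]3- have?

8

The distinct arrangements are (6 in all): SCN trans, Br trans; SCN cis, Br trans; SCN trans, Br cis; SCN cis, Br cis (3 arrangements, 2 chiral).
Of these, 2 lack any improper symmetry element and so occur as enantiomeric pairs, giving 6 + 2 = 8 stereoisomers in total.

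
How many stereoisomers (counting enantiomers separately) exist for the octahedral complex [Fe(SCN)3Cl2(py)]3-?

3

There are 3 geometric isomers: SCN mer, Cl trans; SCN fac, Cl cis; SCN mer, Cl cis.
Each arrangement has an internal mirror plane or centre of symmetry, so none is chiral.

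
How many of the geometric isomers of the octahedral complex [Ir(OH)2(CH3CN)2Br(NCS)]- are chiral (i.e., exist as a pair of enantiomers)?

In an octahedral complex each vertex has one trans partner and four cis neighbours.
The distinct arrangements are (6 in all): OH trans, CH3CN cis; OH cis, CH3CN cis (3 arrangements, 2 chiral); OH trans, CH3CN trans; OH cis, CH3CN trans.
Of these, 2 lack any improper symmetry element and so occur as enantiomeric pairs, giving 6 + 2 = 8 stereoisomers in total.

2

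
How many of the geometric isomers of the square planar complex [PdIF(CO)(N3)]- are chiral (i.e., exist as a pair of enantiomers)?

0

A square has two trans pairs of vertices; adjacent vertices are cis.
Working through the distinct placements yields 3 geometric isomers: (CO/I trans, F/N3 trans); (CO/N3 trans, F/I trans); (CO/F trans, I/N3 trans).
Each arrangement has an internal mirror plane or centre of symmetry, so none is chiral.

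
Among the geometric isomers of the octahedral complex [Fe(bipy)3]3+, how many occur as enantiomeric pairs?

Each bipy is bidentate and must span two cis positions.
Only one geometric arrangement is possible; it has no improper symmetry element, so it exists as a pair of enantiomers (2 stereoisomers).

1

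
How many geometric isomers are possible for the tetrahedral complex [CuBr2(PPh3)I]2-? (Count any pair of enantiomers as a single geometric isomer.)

1

All four vertices of a tetrahedron are equivalent and mutually adjacent, so cis/trans isomerism cannot arise.
Only one geometric arrangement is possible.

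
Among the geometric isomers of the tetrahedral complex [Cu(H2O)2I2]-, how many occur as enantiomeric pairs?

0

In a tetrahedral complex all four positions are equivalent and every pair of ligands is adjacent — there is no cis/trans distinction.
Only one geometric arrangement is possible.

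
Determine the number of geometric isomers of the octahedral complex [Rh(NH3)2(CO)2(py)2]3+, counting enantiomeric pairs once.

5

In an octahedral complex each vertex has one trans partner and four cis neighbours.
There are 5 geometric isomers: NH3 trans, CO trans, py trans; NH3 cis, CO trans, py cis; NH3 cis, CO cis, py trans; NH3 cis, CO cis, py cis (chiral); NH3 trans, CO cis, py cis.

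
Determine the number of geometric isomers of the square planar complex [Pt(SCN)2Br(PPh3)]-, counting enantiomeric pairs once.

Working through the distinct placements yields 2 geometric isomers: SCN cis; SCN trans.

2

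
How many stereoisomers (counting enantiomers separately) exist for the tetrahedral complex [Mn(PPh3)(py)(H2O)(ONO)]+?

In a tetrahedral complex all four positions are equivalent and every pair of ligands is adjacent — there is no cis/trans distinction.
Only one geometric arrangement is possible; it has no improper symmetry element, so it exists as a pair of enantiomers (2 stereoisomers).

2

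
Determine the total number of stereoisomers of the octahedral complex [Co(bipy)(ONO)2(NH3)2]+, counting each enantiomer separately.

Each bipy is bidentate and must span two cis positions.
There are 3 geometric isomers: ONO cis, NH3 trans; ONO cis, NH3 cis (chiral); ONO trans, NH3 cis.
One of these lacks any improper symmetry element and so occurs as an enantiomeric pair, giving 3 + 1 = 4 stereoisomers in total.

4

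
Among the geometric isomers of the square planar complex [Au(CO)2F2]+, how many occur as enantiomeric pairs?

0

In a square planar complex each vertex has one trans partner and two cis neighbours.
Systematic placement gives 2 geometric isomers: CO cis; CO trans.
Each arrangement has an internal mirror plane or centre of symmetry, so none is chiral.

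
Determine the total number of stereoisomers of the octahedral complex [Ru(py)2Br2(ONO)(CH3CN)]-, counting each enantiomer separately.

Working through the distinct placements yields 6 geometric isomers: py trans, Br trans; py cis, Br trans; py trans, Br cis; py cis, Br cis (3 arrangements, 2 chiral).
Of these, 2 lack any improper symmetry element and so occur as enantiomeric pairs, giving 6 + 2 = 8 stereoisomers in total.

8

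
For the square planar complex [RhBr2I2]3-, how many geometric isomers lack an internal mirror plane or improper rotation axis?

0

In a square planar complex each vertex has one trans partner and two cis neighbours.
Working through the distinct placements yields 2 geometric isomers: Br cis; Br trans.
Each arrangement has an internal mirror plane or centre of symmetry, so none is chiral.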